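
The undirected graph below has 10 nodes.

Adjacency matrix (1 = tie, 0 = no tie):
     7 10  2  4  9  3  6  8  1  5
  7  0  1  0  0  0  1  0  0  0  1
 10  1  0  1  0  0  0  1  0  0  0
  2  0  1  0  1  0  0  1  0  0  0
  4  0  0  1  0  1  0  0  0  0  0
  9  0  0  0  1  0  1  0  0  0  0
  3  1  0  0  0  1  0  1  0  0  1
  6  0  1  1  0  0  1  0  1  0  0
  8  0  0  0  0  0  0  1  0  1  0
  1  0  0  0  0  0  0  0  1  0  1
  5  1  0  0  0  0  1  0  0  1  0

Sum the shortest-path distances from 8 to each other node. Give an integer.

19

Distances from 8: 1:1, 2:2, 3:2, 4:3, 5:2, 6:1, 7:3, 9:3, 10:2.
Sum = 1 + 2 + 2 + 3 + 2 + 1 + 3 + 3 + 2 = 19.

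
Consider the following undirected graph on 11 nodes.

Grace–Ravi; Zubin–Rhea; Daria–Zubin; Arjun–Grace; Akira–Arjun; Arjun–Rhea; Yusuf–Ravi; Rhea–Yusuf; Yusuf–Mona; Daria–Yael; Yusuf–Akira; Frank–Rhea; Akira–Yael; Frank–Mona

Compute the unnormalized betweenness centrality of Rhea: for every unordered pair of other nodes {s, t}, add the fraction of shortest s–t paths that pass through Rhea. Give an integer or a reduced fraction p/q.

191/12

Pairs whose geodesics pass through Rhea — Yusuf–Arjun: 1/2; Yusuf–Daria: 1/2; Yusuf–Zubin: 1; Yusuf–Frank: 1/2; Ravi–Daria: 1/2; Ravi–Zubin: 1; Ravi–Frank: 1/2; Grace–Daria: 1/2; Grace–Zubin: 1; Grace–Frank: 1; Arjun–Daria: 1/2; Arjun–Zubin: 1; Arjun–Frank: 1; Arjun–Mona: 2/3 … (+7 more pairs).
All other pairs contribute 0.
Summing the contributions gives betweenness(Rhea) = 191/12.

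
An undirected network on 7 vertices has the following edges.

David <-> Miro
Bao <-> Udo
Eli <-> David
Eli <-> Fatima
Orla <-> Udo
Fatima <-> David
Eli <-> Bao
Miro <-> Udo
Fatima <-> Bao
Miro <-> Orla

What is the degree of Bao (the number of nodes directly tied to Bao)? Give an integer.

3

Bao is directly tied to Eli, Fatima, and Udo. That is 3 neighbors, so the degree of Bao is 3.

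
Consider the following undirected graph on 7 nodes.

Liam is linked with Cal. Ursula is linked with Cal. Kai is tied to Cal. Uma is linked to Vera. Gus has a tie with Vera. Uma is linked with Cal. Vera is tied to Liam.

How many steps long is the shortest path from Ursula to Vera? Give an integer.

One shortest route is Ursula – Cal – Liam – Vera, which uses 3 edges, and at distance 2 from Ursula we only reach {Kai, Liam, Uma}, which does not include Vera. So d(Ursula,Vera) = 3.

3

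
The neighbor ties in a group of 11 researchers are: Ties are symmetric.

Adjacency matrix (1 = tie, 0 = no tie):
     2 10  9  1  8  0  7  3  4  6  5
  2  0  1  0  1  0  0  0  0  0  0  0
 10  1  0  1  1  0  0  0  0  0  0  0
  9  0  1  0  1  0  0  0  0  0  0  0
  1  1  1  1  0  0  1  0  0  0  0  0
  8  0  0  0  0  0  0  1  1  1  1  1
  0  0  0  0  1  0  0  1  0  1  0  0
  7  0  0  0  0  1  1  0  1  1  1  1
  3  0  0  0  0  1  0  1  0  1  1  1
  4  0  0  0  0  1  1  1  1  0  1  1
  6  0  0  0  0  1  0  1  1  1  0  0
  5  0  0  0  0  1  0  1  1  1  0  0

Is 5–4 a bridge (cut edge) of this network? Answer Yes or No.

Even without that edge, 5 still reaches 4 via 5 – 8 – 4, so the network stays connected. Not a bridge.

No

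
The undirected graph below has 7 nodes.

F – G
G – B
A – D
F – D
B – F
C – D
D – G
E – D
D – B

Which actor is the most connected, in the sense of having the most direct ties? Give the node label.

Degrees — A:1, B:3, C:1, D:6, E:1, F:3, G:3.
The maximum is 6, attained only by D.

D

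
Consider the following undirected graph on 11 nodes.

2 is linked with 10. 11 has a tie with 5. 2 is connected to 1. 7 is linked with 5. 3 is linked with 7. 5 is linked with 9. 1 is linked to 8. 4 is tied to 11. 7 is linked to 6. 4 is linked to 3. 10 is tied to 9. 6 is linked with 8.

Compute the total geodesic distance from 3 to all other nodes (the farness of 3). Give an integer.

27

Distances from 3: 1:4, 2:5, 4:1, 5:2, 6:2, 7:1, 8:3, 9:3, 10:4, 11:2.
Sum = 4 + 5 + 1 + 2 + 2 + 1 + 3 + 3 + 4 + 2 = 27.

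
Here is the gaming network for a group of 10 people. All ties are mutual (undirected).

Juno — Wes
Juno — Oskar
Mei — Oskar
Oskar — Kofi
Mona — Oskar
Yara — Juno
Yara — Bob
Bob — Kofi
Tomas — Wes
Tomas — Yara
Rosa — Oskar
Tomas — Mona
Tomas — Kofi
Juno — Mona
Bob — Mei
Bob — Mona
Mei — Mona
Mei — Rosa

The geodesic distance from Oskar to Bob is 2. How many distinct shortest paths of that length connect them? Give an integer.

3

The shortest distance is 2. The length-2 paths are: Oskar–Kofi–Bob; Oskar–Mei–Bob; Oskar–Mona–Bob.
That gives 3 distinct shortest paths.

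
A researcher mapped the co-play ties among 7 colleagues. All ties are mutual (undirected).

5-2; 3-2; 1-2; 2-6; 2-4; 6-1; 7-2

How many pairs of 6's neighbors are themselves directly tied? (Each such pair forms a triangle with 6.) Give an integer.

6's neighbors: 1 and 2.
Neighbor pairs that are themselves tied: 6–1–2. Each forms one triangle with 6, for 1 in total.

1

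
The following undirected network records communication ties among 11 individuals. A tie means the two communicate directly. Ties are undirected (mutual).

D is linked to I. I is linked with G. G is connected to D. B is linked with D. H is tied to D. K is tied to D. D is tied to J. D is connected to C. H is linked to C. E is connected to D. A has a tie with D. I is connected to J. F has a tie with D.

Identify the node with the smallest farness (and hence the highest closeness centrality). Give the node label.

D

Farness (sum of distances to all others) for each node — A:19, B:19, C:18, D:10, E:19, F:19, G:18, H:18, I:17, J:18, K:19.
The smallest farness is 10, for D, so D has the highest closeness.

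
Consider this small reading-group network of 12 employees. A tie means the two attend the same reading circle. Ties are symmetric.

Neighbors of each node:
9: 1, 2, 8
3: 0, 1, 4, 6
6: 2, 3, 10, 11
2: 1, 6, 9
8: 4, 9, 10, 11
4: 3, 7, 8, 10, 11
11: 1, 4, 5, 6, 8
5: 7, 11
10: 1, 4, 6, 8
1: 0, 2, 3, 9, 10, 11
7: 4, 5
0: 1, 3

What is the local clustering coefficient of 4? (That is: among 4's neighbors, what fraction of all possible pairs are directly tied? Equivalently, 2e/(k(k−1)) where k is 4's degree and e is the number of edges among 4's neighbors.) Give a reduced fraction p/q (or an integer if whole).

4's neighbors: 3, 7, 8, 10, and 11 (k = 5).
Possible neighbor pairs: C(5,2) = 10. Edges among them: 8–10, 8–11 → e = 2.
Clustering(4) = 2/10 = 1/5.

1/5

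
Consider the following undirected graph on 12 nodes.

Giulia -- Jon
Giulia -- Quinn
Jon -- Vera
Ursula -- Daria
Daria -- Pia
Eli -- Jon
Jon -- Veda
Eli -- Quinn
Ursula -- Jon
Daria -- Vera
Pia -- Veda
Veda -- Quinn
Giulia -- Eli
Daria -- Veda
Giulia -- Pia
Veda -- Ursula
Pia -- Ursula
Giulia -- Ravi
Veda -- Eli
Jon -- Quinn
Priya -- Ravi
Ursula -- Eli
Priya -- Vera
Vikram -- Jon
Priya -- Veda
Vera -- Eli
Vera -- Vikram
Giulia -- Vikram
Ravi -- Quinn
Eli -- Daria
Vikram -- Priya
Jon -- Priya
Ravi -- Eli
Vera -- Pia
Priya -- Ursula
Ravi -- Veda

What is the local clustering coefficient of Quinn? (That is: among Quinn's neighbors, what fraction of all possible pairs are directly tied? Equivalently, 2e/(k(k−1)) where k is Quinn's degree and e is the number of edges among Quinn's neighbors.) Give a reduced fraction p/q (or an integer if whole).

4/5

Quinn's neighbors: Eli, Giulia, Jon, Ravi, and Veda (k = 5).
Possible neighbor pairs: C(5,2) = 10. Edges among them: Eli–Giulia, Eli–Jon, Eli–Ravi, Eli–Veda, Giulia–Jon, Giulia–Ravi, Jon–Veda, Ravi–Veda → e = 8.
Clustering(Quinn) = 8/10 = 4/5.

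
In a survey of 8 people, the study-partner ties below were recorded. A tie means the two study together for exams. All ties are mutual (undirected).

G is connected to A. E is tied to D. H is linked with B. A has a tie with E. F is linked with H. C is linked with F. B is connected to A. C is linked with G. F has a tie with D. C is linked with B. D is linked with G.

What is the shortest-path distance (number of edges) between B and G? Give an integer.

One shortest route is B – C – G, which uses 2 edges, and B and G are not directly tied, so nothing shorter exists. So d(B,G) = 2.

2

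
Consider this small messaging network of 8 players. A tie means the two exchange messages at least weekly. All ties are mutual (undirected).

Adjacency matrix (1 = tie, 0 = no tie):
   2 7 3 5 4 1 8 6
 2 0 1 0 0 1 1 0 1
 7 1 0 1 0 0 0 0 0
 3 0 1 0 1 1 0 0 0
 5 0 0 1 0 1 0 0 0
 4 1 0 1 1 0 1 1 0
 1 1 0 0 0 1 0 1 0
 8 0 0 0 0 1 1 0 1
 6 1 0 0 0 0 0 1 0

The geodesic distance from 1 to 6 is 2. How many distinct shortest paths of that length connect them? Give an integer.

2

The shortest distance is 2. The length-2 paths are: 1–2–6; 1–8–6.
That gives 2 distinct shortest paths.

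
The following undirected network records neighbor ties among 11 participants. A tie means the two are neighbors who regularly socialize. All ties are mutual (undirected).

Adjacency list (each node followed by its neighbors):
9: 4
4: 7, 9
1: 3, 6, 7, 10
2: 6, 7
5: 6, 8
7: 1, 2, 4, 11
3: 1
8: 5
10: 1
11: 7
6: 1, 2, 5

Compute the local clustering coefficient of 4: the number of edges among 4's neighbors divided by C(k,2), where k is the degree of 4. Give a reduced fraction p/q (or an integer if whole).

4's neighbors: 7 and 9 (k = 2).
Possible neighbor pairs: C(2,2) = 1. Edges among them: none → e = 0.
Clustering(4) = 0/1.

0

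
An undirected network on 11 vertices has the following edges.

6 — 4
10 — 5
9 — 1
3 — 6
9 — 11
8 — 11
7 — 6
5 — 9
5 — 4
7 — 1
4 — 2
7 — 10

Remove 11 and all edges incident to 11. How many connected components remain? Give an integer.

Without 11, the remaining ties split the others into: {1, 2, 3, 4, 5, 6, 7, 9, 10}; {8}.
That's 2 separate components.

2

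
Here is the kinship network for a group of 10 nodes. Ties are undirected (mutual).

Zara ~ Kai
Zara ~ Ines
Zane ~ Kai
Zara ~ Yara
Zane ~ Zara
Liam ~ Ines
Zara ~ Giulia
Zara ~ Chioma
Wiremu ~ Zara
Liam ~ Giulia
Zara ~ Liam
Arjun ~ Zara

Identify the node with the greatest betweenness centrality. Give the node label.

Zara

Unnormalized betweenness of each node: Arjun:0, Chioma:0, Giulia:0, Ines:0, Kai:0, Liam:1/2, Wiremu:0, Yara:0, Zane:0, Zara:65/2.
Zara has the largest value, 65/2, making it the main broker — the node through which the most shortest paths run.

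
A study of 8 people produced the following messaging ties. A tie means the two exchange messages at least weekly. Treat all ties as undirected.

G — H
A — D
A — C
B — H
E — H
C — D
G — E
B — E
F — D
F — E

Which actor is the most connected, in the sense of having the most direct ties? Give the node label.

Degrees — A:2, B:2, C:2, D:3, E:4, F:2, G:2, H:3.
The maximum is 4, attained only by E.

E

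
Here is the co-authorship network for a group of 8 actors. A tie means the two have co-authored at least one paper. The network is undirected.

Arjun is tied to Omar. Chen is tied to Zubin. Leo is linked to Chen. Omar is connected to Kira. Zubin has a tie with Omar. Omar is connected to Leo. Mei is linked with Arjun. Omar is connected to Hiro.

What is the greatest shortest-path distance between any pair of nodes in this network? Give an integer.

4

Eccentricity of each node (its greatest distance to any other): Arjun:3, Chen:4, Hiro:3, Kira:3, Leo:3, Mei:4, Omar:2, Zubin:3.
The maximum eccentricity is 4, realized for instance by the pair Chen–Mei via Chen – Zubin – Omar – Arjun – Mei. So the diameter is 4.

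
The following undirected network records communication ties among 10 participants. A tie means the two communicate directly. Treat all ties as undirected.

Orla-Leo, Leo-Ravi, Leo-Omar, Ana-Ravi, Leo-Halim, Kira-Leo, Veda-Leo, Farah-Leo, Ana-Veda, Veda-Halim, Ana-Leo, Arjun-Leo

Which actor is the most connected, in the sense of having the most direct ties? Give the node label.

Degrees — Ana:3, Arjun:1, Farah:1, Halim:2, Kira:1, Leo:9, Omar:1, Orla:1, Ravi:2, Veda:3.
The maximum is 9, attained only by Leo.

Leo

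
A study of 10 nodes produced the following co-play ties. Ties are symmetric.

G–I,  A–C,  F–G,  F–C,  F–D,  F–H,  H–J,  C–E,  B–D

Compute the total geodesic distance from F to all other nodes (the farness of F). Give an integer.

Distances from F: A:2, B:2, C:1, D:1, E:2, G:1, H:1, I:2, J:2.
Sum = 2 + 2 + 1 + 1 + 2 + 1 + 1 + 2 + 2 = 14.

14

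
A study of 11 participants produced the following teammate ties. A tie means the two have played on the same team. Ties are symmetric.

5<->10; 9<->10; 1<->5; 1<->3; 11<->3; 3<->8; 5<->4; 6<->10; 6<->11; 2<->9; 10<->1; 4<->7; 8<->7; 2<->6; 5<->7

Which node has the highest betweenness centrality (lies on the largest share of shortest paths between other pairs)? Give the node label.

10

Unnormalized betweenness of each node: 1:16/3, 2:1, 3:49/6, 4:0, 5:73/6, 6:25/3, 7:23/6, 8:17/6, 9:5/2, 10:95/6, 11:4.
10 has the largest value, 95/6, making it the main broker — the node through which the most shortest paths run.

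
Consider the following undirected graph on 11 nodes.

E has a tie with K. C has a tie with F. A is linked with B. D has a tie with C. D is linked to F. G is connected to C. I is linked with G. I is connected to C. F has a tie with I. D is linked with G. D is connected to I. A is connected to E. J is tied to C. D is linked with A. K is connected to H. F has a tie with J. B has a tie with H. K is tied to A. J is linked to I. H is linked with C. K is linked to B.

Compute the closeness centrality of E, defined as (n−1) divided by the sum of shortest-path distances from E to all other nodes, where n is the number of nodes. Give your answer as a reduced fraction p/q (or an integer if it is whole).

Distances from E: A:1, B:2, C:3, D:2, F:3, G:3, H:2, I:3, J:4, K:1. Sum = 24.
n = 11, so closeness = 10/24 = 5/12.

5/12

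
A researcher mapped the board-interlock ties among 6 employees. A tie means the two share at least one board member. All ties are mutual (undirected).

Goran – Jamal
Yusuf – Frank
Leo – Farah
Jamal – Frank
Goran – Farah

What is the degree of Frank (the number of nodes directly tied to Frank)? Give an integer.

2

Frank is directly tied to Jamal and Yusuf. That is 2 neighbors, so the degree of Frank is 2.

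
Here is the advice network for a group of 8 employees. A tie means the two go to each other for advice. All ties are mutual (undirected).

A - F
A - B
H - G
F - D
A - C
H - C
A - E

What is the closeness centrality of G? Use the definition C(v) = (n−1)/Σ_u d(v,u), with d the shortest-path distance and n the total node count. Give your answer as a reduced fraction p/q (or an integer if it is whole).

Distances from G: A:3, B:4, C:2, D:5, E:4, F:4, H:1. Sum = 23.
n = 8, so closeness = 7/23.

7/23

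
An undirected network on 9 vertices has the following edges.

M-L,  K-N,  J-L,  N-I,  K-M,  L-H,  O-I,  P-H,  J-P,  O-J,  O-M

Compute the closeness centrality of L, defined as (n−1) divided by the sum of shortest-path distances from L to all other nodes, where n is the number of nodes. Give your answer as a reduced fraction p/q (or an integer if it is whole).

Distances from L: H:1, I:3, J:1, K:2, M:1, N:3, O:2, P:2. Sum = 15.
n = 9, so closeness = 8/15.

8/15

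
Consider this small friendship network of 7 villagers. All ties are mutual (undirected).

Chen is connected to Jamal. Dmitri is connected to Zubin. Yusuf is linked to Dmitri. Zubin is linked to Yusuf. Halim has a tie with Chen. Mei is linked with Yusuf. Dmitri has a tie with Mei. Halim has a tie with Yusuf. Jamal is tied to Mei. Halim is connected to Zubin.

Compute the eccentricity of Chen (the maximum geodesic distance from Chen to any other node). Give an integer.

3

Distances from Chen: Dmitri:3, Halim:1, Jamal:1, Mei:2, Yusuf:2, Zubin:2.
The largest is 3 (to Dmitri), so the eccentricity of Chen is 3.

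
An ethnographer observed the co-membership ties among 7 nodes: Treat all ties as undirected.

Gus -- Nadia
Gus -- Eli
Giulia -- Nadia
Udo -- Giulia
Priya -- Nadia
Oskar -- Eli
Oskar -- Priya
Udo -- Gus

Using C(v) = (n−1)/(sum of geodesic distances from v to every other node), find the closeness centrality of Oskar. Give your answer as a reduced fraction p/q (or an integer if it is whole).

1/2

Distances from Oskar: Eli:1, Giulia:3, Gus:2, Nadia:2, Priya:1, Udo:3. Sum = 12.
n = 7, so closeness = 6/12 = 1/2.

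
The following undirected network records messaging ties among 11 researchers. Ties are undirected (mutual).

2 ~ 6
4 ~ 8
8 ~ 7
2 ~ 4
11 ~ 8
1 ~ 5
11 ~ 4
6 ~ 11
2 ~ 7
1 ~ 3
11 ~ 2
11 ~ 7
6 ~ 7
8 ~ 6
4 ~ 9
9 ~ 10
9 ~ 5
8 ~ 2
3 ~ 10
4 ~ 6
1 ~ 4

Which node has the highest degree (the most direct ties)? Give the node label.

Degrees — 1:3, 2:5, 3:2, 4:6, 5:2, 6:5, 7:4, 8:5, 9:3, 10:2, 11:5.
The maximum is 6, attained only by 4.

4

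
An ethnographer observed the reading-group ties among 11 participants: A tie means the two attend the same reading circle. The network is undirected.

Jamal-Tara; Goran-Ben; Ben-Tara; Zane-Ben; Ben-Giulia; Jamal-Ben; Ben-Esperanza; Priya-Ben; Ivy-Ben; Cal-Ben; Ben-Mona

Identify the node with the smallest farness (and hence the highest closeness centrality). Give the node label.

Farness (sum of distances to all others) for each node — Ben:10, Cal:19, Esperanza:19, Giulia:19, Goran:19, Ivy:19, Jamal:18, Mona:19, Priya:19, Tara:18, Zane:19.
The smallest farness is 10, for Ben, so Ben has the highest closeness.

Ben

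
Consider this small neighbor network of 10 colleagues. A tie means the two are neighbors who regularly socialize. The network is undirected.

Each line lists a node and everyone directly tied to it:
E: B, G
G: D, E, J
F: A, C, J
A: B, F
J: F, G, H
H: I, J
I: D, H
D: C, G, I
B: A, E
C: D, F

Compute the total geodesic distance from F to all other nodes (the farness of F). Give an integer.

17

Distances from F: A:1, B:2, C:1, D:2, E:3, G:2, H:2, I:3, J:1.
Sum = 1 + 2 + 1 + 2 + 3 + 2 + 2 + 3 + 1 = 17.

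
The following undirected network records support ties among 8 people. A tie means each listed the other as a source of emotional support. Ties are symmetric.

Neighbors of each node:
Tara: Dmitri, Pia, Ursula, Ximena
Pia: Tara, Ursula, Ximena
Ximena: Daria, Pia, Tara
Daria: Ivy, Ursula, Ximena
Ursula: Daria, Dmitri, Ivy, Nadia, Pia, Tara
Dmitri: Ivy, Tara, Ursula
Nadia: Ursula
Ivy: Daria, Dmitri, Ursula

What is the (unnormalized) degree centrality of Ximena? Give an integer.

3

Ximena is directly tied to Daria, Pia, and Tara. That is 3 neighbors, so the degree of Ximena is 3.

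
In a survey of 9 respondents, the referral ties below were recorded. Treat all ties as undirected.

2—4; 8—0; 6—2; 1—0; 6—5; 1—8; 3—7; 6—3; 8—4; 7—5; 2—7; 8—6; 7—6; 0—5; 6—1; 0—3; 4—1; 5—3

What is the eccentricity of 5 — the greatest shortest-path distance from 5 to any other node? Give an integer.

3

Distances from 5: 0:1, 1:2, 2:2, 3:1, 4:3, 6:1, 7:1, 8:2.
The largest is 3 (to 4), so the eccentricity of 5 is 3.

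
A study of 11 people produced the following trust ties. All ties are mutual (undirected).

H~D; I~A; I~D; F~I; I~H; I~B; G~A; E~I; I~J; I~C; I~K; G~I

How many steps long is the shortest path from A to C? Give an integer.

One shortest route is A – I – C, which uses 2 edges, and A and C are not directly tied, so nothing shorter exists. So d(A,C) = 2.

2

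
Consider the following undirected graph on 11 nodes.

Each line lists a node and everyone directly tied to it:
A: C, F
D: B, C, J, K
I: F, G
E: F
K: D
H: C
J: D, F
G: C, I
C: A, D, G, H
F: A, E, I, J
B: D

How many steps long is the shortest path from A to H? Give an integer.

One shortest route is A – C – H, which uses 2 edges, and A and H are not directly tied, so nothing shorter exists. So d(A,H) = 2.

2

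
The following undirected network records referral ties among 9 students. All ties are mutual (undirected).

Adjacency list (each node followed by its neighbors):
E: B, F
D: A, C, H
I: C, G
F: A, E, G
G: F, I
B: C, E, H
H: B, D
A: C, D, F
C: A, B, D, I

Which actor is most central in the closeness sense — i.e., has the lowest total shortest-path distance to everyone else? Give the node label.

C

Farness (sum of distances to all others) for each node — A:13, B:14, C:12, D:15, E:16, F:14, G:18, H:18, I:16.
The smallest farness is 12, for C, so C has the highest closeness.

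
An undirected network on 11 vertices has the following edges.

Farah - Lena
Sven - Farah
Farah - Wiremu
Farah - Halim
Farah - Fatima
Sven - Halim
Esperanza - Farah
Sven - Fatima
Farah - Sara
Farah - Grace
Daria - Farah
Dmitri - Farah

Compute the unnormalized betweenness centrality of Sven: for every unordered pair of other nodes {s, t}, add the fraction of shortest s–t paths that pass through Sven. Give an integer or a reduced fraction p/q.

1/2

Pairs whose geodesics pass through Sven — Halim–Fatima: 1/2.
All other pairs contribute 0.
Summing the contributions gives betweenness(Sven) = 1/2.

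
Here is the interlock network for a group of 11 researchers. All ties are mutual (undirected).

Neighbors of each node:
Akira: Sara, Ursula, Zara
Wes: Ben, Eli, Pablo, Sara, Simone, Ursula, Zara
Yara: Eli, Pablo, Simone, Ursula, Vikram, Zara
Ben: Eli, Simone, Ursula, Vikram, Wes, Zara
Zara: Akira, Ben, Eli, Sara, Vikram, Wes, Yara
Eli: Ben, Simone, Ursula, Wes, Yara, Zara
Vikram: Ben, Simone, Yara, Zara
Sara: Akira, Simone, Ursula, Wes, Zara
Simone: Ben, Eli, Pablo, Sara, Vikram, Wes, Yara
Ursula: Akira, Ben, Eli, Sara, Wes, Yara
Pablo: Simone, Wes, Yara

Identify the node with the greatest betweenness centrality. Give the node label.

Zara

Unnormalized betweenness of each node: Akira:1/6, Ben:97/60, Eli:14/15, Pablo:1/5, Sara:11/5, Simone:259/60, Ursula:17/5, Vikram:11/30, Wes:58/15, Yara:69/20, Zara:329/60.
Zara has the largest value, 329/60, making it the main broker — the node through which the most shortest paths run.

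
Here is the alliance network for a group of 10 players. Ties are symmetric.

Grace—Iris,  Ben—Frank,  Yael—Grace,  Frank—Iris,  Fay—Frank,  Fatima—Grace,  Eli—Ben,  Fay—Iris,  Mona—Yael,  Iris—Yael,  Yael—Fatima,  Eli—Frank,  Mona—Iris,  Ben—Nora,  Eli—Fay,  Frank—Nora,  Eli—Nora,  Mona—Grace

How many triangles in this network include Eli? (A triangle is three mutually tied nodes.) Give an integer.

4

Eli's neighbors: Ben, Fay, Frank, and Nora.
Neighbor pairs that are themselves tied: Eli–Ben–Frank; Eli–Ben–Nora; Eli–Fay–Frank; Eli–Frank–Nora. Each forms one triangle with Eli, for 4 in total.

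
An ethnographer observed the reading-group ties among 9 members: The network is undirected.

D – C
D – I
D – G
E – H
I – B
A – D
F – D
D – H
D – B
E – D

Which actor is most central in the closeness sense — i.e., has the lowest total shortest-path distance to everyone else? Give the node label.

Farness (sum of distances to all others) for each node — A:15, B:14, C:15, D:8, E:14, F:15, G:15, H:14, I:14.
The smallest farness is 8, for D, so D has the highest closeness.

D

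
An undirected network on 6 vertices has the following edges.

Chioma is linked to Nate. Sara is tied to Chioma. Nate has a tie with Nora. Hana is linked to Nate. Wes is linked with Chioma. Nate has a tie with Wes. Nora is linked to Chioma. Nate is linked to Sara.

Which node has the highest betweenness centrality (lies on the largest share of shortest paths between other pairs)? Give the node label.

Nate

Unnormalized betweenness of each node: Chioma:3/2, Hana:0, Nate:11/2, Nora:0, Sara:0, Wes:0.
Nate has the largest value, 11/2, making it the main broker — the node through which the most shortest paths run.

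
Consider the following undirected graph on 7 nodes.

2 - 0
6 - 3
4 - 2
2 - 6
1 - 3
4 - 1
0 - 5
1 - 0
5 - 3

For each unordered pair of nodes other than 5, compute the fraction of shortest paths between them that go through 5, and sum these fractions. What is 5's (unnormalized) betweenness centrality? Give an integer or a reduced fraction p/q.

1/2

Pairs whose geodesics pass through 5 — 3–0: 1/2.
All other pairs contribute 0.
Summing the contributions gives betweenness(5) = 1/2.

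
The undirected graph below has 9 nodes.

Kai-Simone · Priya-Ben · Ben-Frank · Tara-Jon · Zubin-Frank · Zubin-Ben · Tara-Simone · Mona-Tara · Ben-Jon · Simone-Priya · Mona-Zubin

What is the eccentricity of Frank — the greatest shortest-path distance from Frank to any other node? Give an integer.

4

Distances from Frank: Ben:1, Jon:2, Kai:4, Mona:2, Priya:2, Simone:3, Tara:3, Zubin:1.
The largest is 4 (to Kai), so the eccentricity of Frank is 4.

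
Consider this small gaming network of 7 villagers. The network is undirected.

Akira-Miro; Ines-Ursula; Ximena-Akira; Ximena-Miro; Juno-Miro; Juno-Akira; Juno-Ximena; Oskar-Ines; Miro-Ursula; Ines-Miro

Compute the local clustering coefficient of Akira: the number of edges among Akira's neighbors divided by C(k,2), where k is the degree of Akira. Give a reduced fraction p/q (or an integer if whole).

Akira's neighbors: Juno, Miro, and Ximena (k = 3).
Possible neighbor pairs: C(3,2) = 3. Edges among them: Juno–Miro, Juno–Ximena, Miro–Ximena → e = 3.
Clustering(Akira) = 3/3 = 1.

1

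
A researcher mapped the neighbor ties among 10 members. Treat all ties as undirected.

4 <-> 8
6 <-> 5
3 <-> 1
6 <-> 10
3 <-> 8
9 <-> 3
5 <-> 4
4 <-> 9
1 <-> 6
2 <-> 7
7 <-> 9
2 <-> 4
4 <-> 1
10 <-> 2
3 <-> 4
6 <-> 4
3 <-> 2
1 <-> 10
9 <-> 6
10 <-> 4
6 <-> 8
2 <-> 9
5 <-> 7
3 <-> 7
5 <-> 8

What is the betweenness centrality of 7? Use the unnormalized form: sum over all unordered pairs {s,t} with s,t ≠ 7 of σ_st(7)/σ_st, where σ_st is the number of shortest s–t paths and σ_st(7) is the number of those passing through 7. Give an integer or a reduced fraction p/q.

Pairs whose geodesics pass through 7 — 2–5: 1/2; 9–5: 1/3; 3–5: 1/3.
All other pairs contribute 0.
Summing the contributions gives betweenness(7) = 7/6.

7/6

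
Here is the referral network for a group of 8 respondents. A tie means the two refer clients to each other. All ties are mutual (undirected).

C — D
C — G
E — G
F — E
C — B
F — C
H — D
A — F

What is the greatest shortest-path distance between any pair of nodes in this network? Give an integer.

4

Eccentricity of each node (its greatest distance to any other): A:4, B:3, C:2, D:3, E:4, F:3, G:3, H:4.
The maximum eccentricity is 4, realized for instance by the pair H–E via H – D – C – G – E. So the diameter is 4.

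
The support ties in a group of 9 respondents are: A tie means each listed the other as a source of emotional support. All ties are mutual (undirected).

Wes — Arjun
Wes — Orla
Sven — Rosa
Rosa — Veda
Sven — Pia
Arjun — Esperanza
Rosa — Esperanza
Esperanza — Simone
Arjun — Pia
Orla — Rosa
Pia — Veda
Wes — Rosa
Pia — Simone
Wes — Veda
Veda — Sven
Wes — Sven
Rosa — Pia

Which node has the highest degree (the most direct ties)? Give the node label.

Rosa

Degrees — Arjun:3, Esperanza:3, Orla:2, Pia:5, Rosa:6, Simone:2, Sven:4, Veda:4, Wes:5.
The maximum is 6, attained only by Rosa.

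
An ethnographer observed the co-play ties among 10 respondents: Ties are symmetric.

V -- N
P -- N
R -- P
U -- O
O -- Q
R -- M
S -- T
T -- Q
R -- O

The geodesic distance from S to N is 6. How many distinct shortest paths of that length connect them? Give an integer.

1

The shortest distance is 6, and the only length-6 path is S–T–Q–O–R–P–N. So there is exactly 1 shortest path.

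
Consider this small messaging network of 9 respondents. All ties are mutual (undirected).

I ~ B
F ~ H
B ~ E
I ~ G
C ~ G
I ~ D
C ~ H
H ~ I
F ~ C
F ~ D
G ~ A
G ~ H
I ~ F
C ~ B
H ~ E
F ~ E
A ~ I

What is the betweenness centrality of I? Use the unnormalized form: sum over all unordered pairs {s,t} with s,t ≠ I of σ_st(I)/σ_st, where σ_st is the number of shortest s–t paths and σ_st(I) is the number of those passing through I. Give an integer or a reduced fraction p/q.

Pairs whose geodesics pass through I — D–B: 1; D–A: 1; D–G: 1; D–H: 1/2; B–F: 1/3; B–A: 1; B–G: 1/2; B–H: 1/3; F–A: 1; F–G: 1/3; A–E: 3/4; A–H: 1/2.
All other pairs contribute 0.
Summing the contributions gives betweenness(I) = 33/4.

33/4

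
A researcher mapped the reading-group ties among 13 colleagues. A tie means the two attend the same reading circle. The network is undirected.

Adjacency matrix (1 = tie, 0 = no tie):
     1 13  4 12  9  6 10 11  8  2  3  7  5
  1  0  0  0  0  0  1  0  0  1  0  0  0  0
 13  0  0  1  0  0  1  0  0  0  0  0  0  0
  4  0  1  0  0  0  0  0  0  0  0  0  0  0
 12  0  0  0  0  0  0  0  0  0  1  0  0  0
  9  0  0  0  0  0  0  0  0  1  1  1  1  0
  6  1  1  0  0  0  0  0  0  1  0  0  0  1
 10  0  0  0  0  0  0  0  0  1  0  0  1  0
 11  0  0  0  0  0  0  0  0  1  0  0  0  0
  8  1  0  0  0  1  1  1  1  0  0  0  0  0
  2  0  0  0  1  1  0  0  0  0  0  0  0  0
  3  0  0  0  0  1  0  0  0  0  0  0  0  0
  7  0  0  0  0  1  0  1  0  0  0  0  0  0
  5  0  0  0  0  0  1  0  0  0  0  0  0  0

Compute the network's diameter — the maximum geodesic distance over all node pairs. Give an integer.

6

Eccentricity of each node (its greatest distance to any other): 1:4, 2:5, 3:5, 4:6, 5:5, 6:4, 7:5, 8:3, 9:4, 10:4, 11:4, 12:6, 13:5.
The maximum eccentricity is 6, realized for instance by the pair 4–12 via 4 – 13 – 6 – 8 – 9 – 2 – 12. So the diameter is 6.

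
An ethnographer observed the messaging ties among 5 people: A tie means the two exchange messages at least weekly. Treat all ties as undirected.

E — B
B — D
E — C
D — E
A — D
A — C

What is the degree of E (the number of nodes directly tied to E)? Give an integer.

E is directly tied to B, C, and D. That is 3 neighbors, so the degree of E is 3.

3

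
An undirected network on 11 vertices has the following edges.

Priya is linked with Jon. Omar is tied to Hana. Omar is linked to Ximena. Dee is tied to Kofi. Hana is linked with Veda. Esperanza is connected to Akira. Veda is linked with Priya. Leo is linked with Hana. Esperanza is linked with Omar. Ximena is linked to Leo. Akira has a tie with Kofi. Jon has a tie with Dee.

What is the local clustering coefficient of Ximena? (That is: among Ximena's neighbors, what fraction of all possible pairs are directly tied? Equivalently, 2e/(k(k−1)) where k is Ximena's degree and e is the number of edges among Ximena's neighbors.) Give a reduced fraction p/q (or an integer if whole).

0

Ximena's neighbors: Leo and Omar (k = 2).
Possible neighbor pairs: C(2,2) = 1. Edges among them: none → e = 0.
Clustering(Ximena) = 0/1.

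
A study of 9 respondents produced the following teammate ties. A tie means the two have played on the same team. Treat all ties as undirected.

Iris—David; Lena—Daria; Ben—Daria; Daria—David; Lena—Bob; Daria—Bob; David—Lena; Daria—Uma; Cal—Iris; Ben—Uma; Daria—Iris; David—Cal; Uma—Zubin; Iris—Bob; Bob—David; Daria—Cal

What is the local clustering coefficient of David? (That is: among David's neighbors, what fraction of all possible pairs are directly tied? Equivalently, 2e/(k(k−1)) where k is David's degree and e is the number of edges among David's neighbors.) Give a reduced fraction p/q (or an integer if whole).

David's neighbors: Bob, Cal, Daria, Iris, and Lena (k = 5).
Possible neighbor pairs: C(5,2) = 10. Edges among them: Bob–Daria, Bob–Iris, Bob–Lena, Cal–Daria, Cal–Iris, Daria–Iris, Daria–Lena → e = 7.
Clustering(David) = 7/10.

7/10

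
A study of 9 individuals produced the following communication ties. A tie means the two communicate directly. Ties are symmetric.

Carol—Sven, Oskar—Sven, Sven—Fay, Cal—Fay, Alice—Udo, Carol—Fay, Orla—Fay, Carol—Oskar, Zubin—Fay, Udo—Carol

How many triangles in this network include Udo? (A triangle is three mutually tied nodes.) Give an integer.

Udo's neighbors are Alice and Carol, but none of them are tied to each other, so no triangle contains Udo.

0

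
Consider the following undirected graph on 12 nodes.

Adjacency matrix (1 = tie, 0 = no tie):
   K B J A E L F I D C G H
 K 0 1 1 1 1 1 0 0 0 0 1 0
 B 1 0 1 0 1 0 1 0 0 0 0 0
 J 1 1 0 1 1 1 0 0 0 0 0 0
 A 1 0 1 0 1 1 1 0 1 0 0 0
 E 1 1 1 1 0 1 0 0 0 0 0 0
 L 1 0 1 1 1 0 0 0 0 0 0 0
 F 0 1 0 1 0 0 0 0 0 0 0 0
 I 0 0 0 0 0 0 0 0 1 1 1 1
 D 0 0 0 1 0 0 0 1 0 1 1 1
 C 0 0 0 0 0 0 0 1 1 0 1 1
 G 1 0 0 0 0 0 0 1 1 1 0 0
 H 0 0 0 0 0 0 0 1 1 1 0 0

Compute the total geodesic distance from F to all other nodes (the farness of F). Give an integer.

24

Distances from F: A:1, B:1, C:3, D:2, E:2, G:3, H:3, I:3, J:2, K:2, L:2.
Sum = 1 + 1 + 3 + 2 + 2 + 3 + 3 + 3 + 2 + 2 + 2 = 24.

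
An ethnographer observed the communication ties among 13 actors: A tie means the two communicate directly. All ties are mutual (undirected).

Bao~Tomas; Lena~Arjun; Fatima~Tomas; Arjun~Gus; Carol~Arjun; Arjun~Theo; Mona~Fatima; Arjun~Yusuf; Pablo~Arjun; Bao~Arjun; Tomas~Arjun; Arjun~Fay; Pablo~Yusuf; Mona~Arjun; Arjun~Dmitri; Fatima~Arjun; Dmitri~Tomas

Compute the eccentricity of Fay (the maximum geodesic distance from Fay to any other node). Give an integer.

2

Distances from Fay: Arjun:1, Bao:2, Carol:2, Dmitri:2, Fatima:2, Gus:2, Lena:2, Mona:2, Pablo:2, Theo:2, Tomas:2, Yusuf:2.
The largest is 2 (to Carol, Yusuf, Bao, Tomas, Fatima, Lena, Pablo, Dmitri, Mona, Theo, and Gus), so the eccentricity of Fay is 2.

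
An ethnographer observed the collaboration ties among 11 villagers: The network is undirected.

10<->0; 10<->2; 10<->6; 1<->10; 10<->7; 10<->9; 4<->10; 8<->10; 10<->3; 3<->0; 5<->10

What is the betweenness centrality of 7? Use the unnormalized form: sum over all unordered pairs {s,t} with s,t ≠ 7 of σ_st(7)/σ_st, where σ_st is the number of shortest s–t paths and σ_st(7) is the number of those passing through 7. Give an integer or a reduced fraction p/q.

No shortest path between any pair of other nodes passes through 7.
Summing the contributions gives betweenness(7) = 0.

0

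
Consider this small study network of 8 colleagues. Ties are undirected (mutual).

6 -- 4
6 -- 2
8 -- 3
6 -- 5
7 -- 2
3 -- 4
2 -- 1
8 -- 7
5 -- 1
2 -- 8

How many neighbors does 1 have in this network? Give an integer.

1 is directly tied to 2 and 5. That is 2 neighbors, so the degree of 1 is 2.

2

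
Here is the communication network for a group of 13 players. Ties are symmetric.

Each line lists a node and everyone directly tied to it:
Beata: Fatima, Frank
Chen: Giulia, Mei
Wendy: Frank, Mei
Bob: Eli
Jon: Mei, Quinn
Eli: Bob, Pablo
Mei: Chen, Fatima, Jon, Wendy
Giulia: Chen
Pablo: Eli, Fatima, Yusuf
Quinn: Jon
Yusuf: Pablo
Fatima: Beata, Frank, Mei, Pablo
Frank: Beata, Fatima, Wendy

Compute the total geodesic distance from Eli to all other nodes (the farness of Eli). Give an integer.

37

Distances from Eli: Beata:3, Bob:1, Chen:4, Fatima:2, Frank:3, Giulia:5, Jon:4, Mei:3, Pablo:1, Quinn:5, Wendy:4, Yusuf:2.
Sum = 3 + 1 + 4 + 2 + 3 + 5 + 4 + 3 + 1 + 5 + 4 + 2 = 37.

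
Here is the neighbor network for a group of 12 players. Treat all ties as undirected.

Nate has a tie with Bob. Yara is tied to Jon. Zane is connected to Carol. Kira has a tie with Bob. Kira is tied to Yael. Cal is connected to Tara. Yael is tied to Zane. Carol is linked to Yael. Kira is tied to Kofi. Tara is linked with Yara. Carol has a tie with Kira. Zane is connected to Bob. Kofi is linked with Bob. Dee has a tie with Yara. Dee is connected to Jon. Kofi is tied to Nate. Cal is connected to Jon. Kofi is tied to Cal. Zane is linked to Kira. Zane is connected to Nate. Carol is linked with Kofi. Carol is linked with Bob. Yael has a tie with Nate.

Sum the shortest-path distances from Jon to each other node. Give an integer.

27

Distances from Jon: Bob:3, Cal:1, Carol:3, Dee:1, Kira:3, Kofi:2, Nate:3, Tara:2, Yael:4, Yara:1, Zane:4.
Sum = 3 + 1 + 3 + 1 + 3 + 2 + 3 + 2 + 4 + 1 + 4 = 27.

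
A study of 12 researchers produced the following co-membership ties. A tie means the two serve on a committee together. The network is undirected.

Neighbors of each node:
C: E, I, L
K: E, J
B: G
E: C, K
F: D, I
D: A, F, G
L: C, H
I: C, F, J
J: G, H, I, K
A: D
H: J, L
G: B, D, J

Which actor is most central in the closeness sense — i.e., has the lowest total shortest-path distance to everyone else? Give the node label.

Farness (sum of distances to all others) for each node — A:36, B:32, C:25, D:26, E:30, F:25, G:22, H:26, I:21, J:19, K:26, L:30.
The smallest farness is 19, for J, so J has the highest closeness.

J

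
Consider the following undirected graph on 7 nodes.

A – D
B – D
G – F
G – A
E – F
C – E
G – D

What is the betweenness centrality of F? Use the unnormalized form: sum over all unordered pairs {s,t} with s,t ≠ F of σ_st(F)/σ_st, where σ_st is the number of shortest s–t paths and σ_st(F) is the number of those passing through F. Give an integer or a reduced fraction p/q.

Pairs whose geodesics pass through F — C–G: 1; C–A: 1; C–B: 1; C–D: 1; E–G: 1; E–A: 1; E–B: 1; E–D: 1.
All other pairs contribute 0.
Summing the contributions gives betweenness(F) = 8.

8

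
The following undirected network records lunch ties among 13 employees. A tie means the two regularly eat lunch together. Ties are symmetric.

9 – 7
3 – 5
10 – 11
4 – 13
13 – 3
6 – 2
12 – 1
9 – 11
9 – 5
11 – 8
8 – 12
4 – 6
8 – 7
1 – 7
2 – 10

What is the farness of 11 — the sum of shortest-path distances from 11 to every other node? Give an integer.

Distances from 11: 1:3, 2:2, 3:3, 4:4, 5:2, 6:3, 7:2, 8:1, 9:1, 10:1, 12:2, 13:4.
Sum = 3 + 2 + 3 + 4 + 2 + 3 + 2 + 1 + 1 + 1 + 2 + 4 = 28.

28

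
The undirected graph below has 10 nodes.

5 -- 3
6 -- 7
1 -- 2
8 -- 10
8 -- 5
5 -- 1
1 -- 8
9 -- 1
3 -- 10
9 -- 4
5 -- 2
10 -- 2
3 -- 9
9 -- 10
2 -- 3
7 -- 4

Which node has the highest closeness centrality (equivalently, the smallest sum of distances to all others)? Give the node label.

9

Farness (sum of distances to all others) for each node — 1:17, 2:20, 3:17, 4:19, 5:20, 6:33, 7:25, 8:21, 9:15, 10:17.
The smallest farness is 15, for 9, so 9 has the highest closeness.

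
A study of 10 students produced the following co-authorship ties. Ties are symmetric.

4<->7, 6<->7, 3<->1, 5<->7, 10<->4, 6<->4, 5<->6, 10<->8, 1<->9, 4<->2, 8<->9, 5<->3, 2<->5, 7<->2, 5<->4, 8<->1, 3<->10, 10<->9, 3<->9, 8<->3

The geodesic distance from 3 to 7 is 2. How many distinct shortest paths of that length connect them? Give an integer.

1

The shortest distance is 2, and the only length-2 path is 3–5–7. So there is exactly 1 shortest path.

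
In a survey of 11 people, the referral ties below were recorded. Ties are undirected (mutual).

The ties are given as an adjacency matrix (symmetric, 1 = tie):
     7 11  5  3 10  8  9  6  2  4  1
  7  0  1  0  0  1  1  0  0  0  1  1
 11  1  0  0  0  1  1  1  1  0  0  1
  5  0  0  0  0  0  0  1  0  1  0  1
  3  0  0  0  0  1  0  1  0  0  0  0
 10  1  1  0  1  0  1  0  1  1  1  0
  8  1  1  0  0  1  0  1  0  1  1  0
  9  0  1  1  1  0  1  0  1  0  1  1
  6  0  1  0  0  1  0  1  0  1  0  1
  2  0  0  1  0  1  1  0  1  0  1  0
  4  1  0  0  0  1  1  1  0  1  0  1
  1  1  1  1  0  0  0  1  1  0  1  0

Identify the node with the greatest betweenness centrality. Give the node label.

Unnormalized betweenness of each node: 1:16/5, 2:8/3, 3:1/5, 4:28/15, 5:7/12, 6:41/30, 7:7/10, 8:47/30, 9:397/60, 10:57/10, 11:23/15.
9 has the largest value, 397/60, making it the main broker — the node through which the most shortest paths run.

9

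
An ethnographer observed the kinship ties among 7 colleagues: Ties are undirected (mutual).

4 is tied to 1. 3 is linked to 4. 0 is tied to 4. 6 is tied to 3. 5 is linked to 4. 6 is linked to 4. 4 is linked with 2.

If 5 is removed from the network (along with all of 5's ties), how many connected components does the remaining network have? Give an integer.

1

5's neighbors (4) remain reachable from one another through other ties, so the rest of the network stays in one piece.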